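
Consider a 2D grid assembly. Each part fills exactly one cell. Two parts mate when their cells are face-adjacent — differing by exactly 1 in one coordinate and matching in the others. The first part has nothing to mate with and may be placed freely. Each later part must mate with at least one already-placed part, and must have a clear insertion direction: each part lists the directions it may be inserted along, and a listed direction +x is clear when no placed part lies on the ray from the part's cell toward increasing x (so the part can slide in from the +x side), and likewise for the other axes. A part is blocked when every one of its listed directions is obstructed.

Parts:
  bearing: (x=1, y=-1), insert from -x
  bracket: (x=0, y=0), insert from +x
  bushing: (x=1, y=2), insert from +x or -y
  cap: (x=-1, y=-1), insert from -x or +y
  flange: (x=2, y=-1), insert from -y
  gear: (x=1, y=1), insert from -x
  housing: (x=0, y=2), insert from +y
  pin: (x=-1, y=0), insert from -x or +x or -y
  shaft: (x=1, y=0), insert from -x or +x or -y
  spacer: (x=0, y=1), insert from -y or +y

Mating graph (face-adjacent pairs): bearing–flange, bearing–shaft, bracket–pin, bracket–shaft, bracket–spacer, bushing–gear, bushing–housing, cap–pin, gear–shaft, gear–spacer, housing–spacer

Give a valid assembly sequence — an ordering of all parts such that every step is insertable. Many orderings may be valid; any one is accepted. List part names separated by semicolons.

1. bushing@(1, 2) [+x clear] — {bushing}
2. gear@(1, 1) [-x clear] — {bushing, gear}
3. housing@(0, 2) [+y clear] — {bushing, gear, housing}
4. spacer@(0, 1) [-y clear] — {bushing, gear, housing, spacer}
5. bracket@(0, 0) [+x clear] — {bracket, bushing, gear, housing, spacer}
6. shaft@(1, 0) [+x clear] — {bracket, bushing, gear, housing, shaft, spacer}
7. pin@(-1, 0) [-x clear] — {bracket, bushing, gear, housing, pin, shaft, spacer}
8. bearing@(1, -1) [-x clear] — {bearing, bracket, bushing, gear, housing, pin, shaft, spacer}
9. flange@(2, -1) [-y clear] — {bearing, bracket, bushing, flange, gear, housing, pin, shaft, spacer}
10. cap@(-1, -1) [-x clear] — {bearing, bracket, bushing, cap, flange, gear, housing, pin, shaft, spacer}

bushing; gear; housing; spacer; bracket; shaft; pin; bearing; flange; cap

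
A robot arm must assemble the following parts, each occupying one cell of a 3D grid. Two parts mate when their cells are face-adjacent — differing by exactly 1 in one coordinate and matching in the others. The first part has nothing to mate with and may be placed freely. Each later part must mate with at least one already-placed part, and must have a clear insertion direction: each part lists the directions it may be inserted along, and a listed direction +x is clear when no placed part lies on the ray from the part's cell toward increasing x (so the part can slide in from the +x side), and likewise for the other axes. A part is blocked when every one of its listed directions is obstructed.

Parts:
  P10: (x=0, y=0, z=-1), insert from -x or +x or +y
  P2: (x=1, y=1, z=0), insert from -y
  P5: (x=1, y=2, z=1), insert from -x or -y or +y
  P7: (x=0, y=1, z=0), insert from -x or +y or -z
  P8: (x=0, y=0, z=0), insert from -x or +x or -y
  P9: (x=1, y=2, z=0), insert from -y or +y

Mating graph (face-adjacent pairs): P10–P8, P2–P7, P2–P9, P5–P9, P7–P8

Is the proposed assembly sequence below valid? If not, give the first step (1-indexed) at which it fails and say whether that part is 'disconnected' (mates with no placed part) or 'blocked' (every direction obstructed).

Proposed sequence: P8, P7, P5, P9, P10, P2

1. P8@(0, 0, 0) [-x clear] — {P8}
2. P7@(0, 1, 0) [-x clear] — {P7, P8}
3. P5@(1, 2, 1) — no placed neighbour ⇒ disconnected

Invalid at step 3 (disconnected)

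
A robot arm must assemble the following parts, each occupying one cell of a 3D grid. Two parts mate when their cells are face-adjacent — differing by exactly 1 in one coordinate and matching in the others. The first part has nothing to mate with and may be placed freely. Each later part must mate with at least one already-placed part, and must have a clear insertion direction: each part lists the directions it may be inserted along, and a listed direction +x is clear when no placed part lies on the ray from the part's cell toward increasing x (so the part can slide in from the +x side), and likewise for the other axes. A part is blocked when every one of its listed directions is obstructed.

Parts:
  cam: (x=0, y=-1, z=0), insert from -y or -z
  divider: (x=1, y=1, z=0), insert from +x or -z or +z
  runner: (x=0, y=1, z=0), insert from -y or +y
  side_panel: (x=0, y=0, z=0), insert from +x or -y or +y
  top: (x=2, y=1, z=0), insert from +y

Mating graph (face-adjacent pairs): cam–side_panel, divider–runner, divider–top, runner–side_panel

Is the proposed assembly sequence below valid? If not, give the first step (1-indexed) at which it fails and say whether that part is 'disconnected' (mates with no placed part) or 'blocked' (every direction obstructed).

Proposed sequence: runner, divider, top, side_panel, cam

Valid

1. runner@(0, 1, 0) [-y clear] — {runner}
2. divider@(1, 1, 0) [+x clear] — {divider, runner}
3. top@(2, 1, 0) [+y clear] — {divider, runner, top}
4. side_panel@(0, 0, 0) [+x clear] — {divider, runner, side_panel, top}
5. cam@(0, -1, 0) [-y clear] — {cam, divider, runner, side_panel, top}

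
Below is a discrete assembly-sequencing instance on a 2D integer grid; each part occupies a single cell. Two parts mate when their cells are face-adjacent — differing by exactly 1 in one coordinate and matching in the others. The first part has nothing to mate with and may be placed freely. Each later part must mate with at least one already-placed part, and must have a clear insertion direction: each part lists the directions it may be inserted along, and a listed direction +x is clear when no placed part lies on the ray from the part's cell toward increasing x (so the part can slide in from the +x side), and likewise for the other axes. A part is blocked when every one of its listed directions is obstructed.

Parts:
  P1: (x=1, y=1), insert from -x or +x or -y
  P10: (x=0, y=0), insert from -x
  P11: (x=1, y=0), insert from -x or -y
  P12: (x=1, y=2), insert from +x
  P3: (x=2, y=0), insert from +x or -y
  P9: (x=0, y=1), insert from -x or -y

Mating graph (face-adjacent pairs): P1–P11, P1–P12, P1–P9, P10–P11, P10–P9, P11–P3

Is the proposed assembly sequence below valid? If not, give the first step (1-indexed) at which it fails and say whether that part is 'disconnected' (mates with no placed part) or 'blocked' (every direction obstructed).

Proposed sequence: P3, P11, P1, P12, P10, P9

Valid

1. P3@(2, 0) [+x clear] — {P3}
2. P11@(1, 0) [-x clear] — {P11, P3}
3. P1@(1, 1) [-x clear] — {P1, P11, P3}
4. P12@(1, 2) [+x clear] — {P1, P11, P12, P3}
5. P10@(0, 0) [-x clear] — {P1, P10, P11, P12, P3}
6. P9@(0, 1) [-x clear] — {P1, P10, P11, P12, P3, P9}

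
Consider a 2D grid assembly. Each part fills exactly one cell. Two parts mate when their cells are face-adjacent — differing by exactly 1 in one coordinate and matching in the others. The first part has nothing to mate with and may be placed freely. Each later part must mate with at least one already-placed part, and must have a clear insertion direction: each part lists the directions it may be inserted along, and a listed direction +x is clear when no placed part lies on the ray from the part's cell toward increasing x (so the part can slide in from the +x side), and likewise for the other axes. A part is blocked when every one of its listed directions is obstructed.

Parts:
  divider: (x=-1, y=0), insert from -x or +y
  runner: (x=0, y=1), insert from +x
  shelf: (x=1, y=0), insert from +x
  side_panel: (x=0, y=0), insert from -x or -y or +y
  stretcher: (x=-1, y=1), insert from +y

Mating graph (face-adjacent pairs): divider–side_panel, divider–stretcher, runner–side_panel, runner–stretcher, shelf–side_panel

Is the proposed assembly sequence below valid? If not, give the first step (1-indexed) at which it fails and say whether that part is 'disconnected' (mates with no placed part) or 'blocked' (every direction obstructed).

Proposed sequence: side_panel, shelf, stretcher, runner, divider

1. side_panel@(0, 0) [-x clear] — {side_panel}
2. shelf@(1, 0) [+x clear] — {shelf, side_panel}
3. stretcher@(-1, 1) — no placed neighbour ⇒ disconnected

Invalid at step 3 (disconnected)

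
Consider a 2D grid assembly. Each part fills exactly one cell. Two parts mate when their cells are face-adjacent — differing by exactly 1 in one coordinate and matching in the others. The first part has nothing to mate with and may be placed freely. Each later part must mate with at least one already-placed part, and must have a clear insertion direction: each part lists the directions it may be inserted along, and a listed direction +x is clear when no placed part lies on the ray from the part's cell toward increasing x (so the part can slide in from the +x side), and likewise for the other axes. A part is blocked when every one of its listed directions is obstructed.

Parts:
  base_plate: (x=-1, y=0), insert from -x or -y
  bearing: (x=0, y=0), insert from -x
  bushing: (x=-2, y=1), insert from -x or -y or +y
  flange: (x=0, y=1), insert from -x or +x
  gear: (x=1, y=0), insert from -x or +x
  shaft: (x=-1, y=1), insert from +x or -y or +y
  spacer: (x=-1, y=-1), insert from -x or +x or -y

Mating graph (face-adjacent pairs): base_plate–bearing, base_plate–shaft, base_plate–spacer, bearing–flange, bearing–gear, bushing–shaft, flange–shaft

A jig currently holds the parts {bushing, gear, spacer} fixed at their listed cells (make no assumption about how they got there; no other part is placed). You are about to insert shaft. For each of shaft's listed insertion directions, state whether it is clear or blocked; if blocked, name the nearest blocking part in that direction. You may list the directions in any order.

+x: clear; +y: clear; -y: blocked by spacer

+x: ray from shaft(-1, 1) has no placed part ⇒ clear
-y: nearest on ray is spacer@(-1, -1) ⇒ blocked
+y: ray from shaft(-1, 1) has no placed part ⇒ clear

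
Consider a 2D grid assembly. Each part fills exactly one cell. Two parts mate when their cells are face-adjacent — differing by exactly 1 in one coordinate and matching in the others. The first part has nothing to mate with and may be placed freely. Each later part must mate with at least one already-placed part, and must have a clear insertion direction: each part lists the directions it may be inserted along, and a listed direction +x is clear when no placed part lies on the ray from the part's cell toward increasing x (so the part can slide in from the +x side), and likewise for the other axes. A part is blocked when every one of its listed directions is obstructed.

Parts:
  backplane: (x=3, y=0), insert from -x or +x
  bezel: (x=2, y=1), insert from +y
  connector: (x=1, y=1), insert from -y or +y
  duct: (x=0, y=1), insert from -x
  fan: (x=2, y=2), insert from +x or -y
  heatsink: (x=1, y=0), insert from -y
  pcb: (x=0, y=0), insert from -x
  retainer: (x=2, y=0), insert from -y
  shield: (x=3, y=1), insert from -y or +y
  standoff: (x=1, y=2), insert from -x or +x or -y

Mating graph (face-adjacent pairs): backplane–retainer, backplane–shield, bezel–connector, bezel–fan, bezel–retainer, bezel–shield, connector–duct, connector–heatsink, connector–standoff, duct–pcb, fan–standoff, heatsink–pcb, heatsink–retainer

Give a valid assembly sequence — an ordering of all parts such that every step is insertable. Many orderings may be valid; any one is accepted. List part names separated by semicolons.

shield; bezel; fan; retainer; heatsink; pcb; duct; connector; standoff; backplane

1. shield@(3, 1) [-y clear] — {shield}
2. bezel@(2, 1) [+y clear] — {bezel, shield}
3. fan@(2, 2) [+x clear] — {bezel, fan, shield}
4. retainer@(2, 0) [-y clear] — {bezel, fan, retainer, shield}
5. heatsink@(1, 0) [-y clear] — {bezel, fan, heatsink, retainer, shield}
6. pcb@(0, 0) [-x clear] — {bezel, fan, heatsink, pcb, retainer, shield}
7. duct@(0, 1) [-x clear] — {bezel, duct, fan, heatsink, pcb, retainer, shield}
8. connector@(1, 1) [+y clear] — {bezel, connector, duct, fan, heatsink, pcb, retainer, shield}
9. standoff@(1, 2) [-x clear] — {bezel, connector, duct, fan, heatsink, pcb, retainer, shield, standoff}
10. backplane@(3, 0) [+x clear] — {backplane, bezel, connector, duct, fan, heatsink, pcb, retainer, shield, standoff}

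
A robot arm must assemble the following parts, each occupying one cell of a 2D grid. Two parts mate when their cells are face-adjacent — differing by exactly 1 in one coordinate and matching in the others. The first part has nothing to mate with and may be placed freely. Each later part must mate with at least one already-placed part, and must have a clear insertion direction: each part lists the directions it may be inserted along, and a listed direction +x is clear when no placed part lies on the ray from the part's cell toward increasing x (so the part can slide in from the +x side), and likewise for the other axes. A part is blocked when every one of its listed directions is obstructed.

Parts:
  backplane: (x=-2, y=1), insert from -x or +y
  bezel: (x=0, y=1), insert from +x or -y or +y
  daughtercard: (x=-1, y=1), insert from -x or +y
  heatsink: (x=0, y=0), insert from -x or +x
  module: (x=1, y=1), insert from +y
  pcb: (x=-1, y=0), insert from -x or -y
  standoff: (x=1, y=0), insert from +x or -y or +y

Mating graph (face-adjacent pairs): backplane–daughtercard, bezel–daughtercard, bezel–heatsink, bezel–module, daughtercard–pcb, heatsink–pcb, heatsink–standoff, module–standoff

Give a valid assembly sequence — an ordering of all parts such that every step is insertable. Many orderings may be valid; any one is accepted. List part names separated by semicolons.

heatsink; standoff; module; pcb; daughtercard; backplane; bezel

1. heatsink@(0, 0) [-x clear] — {heatsink}
2. standoff@(1, 0) [+x clear] — {heatsink, standoff}
3. module@(1, 1) [+y clear] — {heatsink, module, standoff}
4. pcb@(-1, 0) [-x clear] — {heatsink, module, pcb, standoff}
5. daughtercard@(-1, 1) [-x clear] — {daughtercard, heatsink, module, pcb, standoff}
6. backplane@(-2, 1) [-x clear] — {backplane, daughtercard, heatsink, module, pcb, standoff}
7. bezel@(0, 1) [+y clear] — {backplane, bezel, daughtercard, heatsink, module, pcb, standoff}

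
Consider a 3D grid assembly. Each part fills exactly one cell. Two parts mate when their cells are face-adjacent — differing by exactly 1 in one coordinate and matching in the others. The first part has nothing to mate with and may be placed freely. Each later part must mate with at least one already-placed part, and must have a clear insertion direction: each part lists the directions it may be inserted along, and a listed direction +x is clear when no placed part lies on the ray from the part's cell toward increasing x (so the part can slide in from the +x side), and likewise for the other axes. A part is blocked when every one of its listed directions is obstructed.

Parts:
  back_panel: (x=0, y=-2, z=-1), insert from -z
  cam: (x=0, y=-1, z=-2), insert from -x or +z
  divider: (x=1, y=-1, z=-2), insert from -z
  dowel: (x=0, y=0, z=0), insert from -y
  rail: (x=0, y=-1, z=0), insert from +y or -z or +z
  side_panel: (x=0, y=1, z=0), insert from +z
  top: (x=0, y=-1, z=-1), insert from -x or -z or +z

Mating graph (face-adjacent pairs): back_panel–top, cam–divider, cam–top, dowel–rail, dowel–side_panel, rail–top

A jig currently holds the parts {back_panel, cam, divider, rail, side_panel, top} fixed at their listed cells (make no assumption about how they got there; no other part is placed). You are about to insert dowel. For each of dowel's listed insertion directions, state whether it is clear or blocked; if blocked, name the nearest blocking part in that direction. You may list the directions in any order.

-y: blocked by rail

-y: nearest on ray is rail@(0, -1, 0) ⇒ blocked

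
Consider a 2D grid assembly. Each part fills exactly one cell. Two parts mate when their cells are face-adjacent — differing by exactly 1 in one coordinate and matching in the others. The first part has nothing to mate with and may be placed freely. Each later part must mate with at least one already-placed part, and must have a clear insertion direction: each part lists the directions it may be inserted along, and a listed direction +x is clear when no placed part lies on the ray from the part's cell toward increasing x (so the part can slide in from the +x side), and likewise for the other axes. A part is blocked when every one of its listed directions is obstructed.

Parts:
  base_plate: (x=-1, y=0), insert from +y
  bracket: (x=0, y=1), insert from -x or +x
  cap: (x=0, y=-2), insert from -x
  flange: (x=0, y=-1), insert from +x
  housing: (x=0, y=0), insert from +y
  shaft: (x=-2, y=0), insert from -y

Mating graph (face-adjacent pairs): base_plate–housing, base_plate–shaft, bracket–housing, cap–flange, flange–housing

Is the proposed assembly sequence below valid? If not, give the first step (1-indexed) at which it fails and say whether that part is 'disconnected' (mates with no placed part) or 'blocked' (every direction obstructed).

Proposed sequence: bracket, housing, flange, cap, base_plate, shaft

1. bracket@(0, 1) [-x clear] — {bracket}
2. housing@(0, 0) — +y all obstructed ⇒ blocked

Invalid at step 2 (blocked)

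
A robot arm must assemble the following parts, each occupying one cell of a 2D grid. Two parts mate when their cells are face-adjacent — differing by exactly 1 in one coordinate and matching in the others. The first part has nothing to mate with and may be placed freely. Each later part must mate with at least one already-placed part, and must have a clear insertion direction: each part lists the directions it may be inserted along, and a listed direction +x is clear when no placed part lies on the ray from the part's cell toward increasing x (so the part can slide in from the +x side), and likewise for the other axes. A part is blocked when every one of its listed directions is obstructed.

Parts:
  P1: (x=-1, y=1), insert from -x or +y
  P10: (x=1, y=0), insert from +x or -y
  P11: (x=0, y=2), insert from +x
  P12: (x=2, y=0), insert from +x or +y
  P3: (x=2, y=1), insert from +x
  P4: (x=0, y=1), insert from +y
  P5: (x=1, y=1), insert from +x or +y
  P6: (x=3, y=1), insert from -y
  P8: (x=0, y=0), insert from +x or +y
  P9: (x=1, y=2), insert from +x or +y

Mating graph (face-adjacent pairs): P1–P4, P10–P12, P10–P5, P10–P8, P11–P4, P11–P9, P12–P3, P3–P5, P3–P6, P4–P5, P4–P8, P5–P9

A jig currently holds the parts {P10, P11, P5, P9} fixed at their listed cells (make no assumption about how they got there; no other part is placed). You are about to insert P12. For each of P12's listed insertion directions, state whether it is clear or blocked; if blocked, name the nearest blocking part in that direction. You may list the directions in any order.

+x: ray from P12(2, 0) has no placed part ⇒ clear
+y: ray from P12(2, 0) has no placed part ⇒ clear

+x: clear; +y: clear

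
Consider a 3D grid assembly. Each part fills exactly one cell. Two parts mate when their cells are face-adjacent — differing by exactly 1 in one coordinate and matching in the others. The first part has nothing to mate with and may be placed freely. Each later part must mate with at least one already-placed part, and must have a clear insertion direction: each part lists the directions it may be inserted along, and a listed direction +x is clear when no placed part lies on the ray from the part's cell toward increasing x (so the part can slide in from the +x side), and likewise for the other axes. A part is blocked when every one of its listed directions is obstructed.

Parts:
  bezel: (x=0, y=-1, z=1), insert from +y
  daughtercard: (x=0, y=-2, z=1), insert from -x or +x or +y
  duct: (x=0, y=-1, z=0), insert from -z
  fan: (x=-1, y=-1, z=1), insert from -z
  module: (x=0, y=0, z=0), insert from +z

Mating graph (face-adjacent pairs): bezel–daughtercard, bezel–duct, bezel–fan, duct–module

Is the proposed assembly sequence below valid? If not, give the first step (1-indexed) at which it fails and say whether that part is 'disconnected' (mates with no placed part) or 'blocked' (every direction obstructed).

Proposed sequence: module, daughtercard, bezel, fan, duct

1. module@(0, 0, 0) [+z clear] — {module}
2. daughtercard@(0, -2, 1) — no placed neighbour ⇒ disconnected

Invalid at step 2 (disconnected)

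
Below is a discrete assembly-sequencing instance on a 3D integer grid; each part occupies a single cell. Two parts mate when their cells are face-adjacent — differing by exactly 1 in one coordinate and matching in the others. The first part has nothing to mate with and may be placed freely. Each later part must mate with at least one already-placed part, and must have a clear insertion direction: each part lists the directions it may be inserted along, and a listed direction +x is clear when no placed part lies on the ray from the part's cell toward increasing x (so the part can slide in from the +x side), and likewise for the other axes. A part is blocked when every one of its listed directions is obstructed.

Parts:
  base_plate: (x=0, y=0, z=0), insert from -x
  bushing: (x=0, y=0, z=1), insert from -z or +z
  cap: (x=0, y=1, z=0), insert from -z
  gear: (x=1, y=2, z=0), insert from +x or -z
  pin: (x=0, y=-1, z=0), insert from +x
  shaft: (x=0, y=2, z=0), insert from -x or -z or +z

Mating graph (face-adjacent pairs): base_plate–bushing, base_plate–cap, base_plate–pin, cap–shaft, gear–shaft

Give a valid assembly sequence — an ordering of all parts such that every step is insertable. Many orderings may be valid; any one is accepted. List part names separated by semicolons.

cap; base_plate; bushing; pin; shaft; gear

1. cap@(0, 1, 0) [-z clear] — {cap}
2. base_plate@(0, 0, 0) [-x clear] — {base_plate, cap}
3. bushing@(0, 0, 1) [+z clear] — {base_plate, bushing, cap}
4. pin@(0, -1, 0) [+x clear] — {base_plate, bushing, cap, pin}
5. shaft@(0, 2, 0) [-x clear] — {base_plate, bushing, cap, pin, shaft}
6. gear@(1, 2, 0) [+x clear] — {base_plate, bushing, cap, gear, pin, shaft}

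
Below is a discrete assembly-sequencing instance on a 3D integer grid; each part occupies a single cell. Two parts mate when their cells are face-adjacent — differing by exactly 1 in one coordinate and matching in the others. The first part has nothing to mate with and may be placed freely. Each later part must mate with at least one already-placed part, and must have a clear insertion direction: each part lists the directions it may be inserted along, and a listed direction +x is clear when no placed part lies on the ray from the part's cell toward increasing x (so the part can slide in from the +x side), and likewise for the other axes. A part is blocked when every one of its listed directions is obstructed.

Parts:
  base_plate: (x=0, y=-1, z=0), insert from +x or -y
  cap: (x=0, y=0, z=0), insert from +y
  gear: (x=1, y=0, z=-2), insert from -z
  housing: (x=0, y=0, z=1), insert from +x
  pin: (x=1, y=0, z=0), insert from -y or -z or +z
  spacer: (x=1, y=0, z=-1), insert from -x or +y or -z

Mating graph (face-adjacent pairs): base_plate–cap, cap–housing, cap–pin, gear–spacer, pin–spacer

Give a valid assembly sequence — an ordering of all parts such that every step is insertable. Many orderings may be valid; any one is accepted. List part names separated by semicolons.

1. base_plate@(0, -1, 0) [+x clear] — {base_plate}
2. cap@(0, 0, 0) [+y clear] — {base_plate, cap}
3. pin@(1, 0, 0) [-y clear] — {base_plate, cap, pin}
4. spacer@(1, 0, -1) [-x clear] — {base_plate, cap, pin, spacer}
5. housing@(0, 0, 1) [+x clear] — {base_plate, cap, housing, pin, spacer}
6. gear@(1, 0, -2) [-z clear] — {base_plate, cap, gear, housing, pin, spacer}

base_plate; cap; pin; spacer; housing; gear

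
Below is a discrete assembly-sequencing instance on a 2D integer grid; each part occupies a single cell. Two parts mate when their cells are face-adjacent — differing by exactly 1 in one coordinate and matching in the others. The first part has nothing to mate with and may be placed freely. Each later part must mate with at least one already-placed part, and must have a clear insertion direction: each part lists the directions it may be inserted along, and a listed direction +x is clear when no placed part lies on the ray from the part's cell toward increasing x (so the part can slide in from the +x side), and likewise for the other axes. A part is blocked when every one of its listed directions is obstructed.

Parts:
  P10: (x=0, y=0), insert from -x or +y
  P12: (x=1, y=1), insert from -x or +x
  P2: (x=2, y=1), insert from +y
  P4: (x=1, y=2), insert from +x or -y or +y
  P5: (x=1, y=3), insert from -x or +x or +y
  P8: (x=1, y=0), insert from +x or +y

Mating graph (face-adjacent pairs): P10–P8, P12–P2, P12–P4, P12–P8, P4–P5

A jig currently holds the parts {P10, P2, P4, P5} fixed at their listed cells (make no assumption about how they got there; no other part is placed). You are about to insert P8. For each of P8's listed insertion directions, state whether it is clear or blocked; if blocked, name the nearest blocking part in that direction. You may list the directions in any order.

+x: clear; +y: blocked by P4

+x: ray from P8(1, 0) has no placed part ⇒ clear
+y: nearest on ray is P4@(1, 2) ⇒ blocked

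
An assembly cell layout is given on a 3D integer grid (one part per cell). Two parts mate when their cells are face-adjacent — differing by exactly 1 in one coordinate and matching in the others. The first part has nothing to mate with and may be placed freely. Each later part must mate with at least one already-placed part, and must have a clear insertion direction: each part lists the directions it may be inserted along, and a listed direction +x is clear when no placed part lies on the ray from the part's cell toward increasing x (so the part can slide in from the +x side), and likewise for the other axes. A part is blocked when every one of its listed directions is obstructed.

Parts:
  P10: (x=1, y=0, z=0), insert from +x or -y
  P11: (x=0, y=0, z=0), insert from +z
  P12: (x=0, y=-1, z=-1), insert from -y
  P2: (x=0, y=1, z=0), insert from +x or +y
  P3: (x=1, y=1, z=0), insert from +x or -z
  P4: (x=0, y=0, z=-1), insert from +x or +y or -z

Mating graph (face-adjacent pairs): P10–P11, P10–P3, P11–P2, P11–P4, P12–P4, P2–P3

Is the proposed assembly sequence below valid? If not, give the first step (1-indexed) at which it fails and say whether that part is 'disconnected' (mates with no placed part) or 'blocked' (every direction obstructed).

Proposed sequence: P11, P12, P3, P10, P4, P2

Invalid at step 2 (disconnected)

1. P11@(0, 0, 0) [+z clear] — {P11}
2. P12@(0, -1, -1) — no placed neighbour ⇒ disconnected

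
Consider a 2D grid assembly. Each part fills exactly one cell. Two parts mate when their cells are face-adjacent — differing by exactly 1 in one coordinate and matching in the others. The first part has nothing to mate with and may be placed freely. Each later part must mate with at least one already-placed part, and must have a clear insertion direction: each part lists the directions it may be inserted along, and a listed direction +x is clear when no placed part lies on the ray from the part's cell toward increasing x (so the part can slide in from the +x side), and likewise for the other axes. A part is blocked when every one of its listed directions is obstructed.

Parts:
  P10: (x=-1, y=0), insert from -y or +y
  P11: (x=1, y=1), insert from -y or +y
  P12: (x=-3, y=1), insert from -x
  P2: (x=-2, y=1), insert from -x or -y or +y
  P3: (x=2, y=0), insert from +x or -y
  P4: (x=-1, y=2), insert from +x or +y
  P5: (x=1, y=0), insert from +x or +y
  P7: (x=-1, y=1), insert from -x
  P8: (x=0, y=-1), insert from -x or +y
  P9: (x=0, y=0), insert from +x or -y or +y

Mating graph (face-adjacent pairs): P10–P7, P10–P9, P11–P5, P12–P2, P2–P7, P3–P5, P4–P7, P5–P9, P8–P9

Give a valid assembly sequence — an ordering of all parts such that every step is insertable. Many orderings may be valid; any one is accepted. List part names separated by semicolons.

1. P11@(1, 1) [-y clear] — {P11}
2. P5@(1, 0) [+x clear] — {P11, P5}
3. P3@(2, 0) [+x clear] — {P11, P3, P5}
4. P9@(0, 0) [-y clear] — {P11, P3, P5, P9}
5. P10@(-1, 0) [-y clear] — {P10, P11, P3, P5, P9}
6. P7@(-1, 1) [-x clear] — {P10, P11, P3, P5, P7, P9}
7. P2@(-2, 1) [-x clear] — {P10, P11, P2, P3, P5, P7, P9}
8. P4@(-1, 2) [+x clear] — {P10, P11, P2, P3, P4, P5, P7, P9}
9. P12@(-3, 1) [-x clear] — {P10, P11, P12, P2, P3, P4, P5, P7, P9}
10. P8@(0, -1) [-x clear] — {P10, P11, P12, P2, P3, P4, P5, P7, P8, P9}

P11; P5; P3; P9; P10; P7; P2; P4; P12; P8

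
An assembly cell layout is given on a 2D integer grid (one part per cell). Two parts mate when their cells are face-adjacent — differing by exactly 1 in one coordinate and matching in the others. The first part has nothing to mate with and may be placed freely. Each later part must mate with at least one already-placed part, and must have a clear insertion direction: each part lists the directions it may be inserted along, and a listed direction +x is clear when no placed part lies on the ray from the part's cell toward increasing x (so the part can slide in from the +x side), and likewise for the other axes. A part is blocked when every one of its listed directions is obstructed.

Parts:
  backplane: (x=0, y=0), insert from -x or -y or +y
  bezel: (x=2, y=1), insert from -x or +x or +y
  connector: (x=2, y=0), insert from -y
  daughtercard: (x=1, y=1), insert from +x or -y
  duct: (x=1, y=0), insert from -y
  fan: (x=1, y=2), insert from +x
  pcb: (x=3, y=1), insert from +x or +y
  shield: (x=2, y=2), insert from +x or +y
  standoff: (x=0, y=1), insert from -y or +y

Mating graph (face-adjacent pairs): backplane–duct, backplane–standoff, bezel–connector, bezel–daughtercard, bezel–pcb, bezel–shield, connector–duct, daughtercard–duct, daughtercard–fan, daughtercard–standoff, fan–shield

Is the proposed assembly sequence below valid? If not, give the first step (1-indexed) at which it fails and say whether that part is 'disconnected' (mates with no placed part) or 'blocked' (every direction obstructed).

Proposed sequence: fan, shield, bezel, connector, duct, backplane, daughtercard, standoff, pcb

Invalid at step 7 (blocked)

1. fan@(1, 2) [+x clear] — {fan}
2. shield@(2, 2) [+x clear] — {fan, shield}
3. bezel@(2, 1) [-x clear] — {bezel, fan, shield}
4. connector@(2, 0) [-y clear] — {bezel, connector, fan, shield}
5. duct@(1, 0) [-y clear] — {bezel, connector, duct, fan, shield}
6. backplane@(0, 0) [-x clear] — {backplane, bezel, connector, duct, fan, shield}
7. daughtercard@(1, 1) — +x/-y all obstructed ⇒ blocked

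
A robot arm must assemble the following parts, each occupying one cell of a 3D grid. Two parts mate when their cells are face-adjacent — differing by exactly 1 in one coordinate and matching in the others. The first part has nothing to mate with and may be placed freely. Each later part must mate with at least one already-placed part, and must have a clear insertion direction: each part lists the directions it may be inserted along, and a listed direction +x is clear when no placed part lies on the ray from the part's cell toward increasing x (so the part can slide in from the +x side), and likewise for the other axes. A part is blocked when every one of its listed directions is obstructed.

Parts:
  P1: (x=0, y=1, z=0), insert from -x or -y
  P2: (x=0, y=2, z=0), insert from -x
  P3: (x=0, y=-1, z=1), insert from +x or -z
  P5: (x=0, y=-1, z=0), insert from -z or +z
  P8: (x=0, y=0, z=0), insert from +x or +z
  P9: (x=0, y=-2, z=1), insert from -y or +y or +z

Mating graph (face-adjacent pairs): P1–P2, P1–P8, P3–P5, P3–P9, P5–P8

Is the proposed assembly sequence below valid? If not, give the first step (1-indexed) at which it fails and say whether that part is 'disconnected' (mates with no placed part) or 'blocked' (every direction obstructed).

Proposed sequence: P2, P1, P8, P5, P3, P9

Valid

1. P2@(0, 2, 0) [-x clear] — {P2}
2. P1@(0, 1, 0) [-x clear] — {P1, P2}
3. P8@(0, 0, 0) [+x clear] — {P1, P2, P8}
4. P5@(0, -1, 0) [-z clear] — {P1, P2, P5, P8}
5. P3@(0, -1, 1) [+x clear] — {P1, P2, P3, P5, P8}
6. P9@(0, -2, 1) [-y clear] — {P1, P2, P3, P5, P8, P9}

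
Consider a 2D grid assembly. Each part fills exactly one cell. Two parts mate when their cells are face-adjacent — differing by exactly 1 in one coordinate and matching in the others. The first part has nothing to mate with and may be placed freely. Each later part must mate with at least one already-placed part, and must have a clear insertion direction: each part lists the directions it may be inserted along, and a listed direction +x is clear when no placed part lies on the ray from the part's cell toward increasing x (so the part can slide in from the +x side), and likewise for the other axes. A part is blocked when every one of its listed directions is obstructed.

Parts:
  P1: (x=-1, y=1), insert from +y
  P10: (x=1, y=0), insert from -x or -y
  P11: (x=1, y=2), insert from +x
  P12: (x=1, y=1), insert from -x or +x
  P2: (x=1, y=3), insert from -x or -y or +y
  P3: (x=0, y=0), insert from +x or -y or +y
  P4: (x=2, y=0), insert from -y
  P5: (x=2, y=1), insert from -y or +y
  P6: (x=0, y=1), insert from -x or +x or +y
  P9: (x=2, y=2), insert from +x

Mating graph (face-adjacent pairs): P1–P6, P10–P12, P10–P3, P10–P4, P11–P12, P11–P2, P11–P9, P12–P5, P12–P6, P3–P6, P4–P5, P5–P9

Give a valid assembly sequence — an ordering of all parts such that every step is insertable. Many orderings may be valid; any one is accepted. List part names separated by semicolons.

P4; P5; P12; P6; P3; P11; P9; P2; P10; P1

1. P4@(2, 0) [-y clear] — {P4}
2. P5@(2, 1) [+y clear] — {P4, P5}
3. P12@(1, 1) [-x clear] — {P12, P4, P5}
4. P6@(0, 1) [-x clear] — {P12, P4, P5, P6}
5. P3@(0, 0) [-y clear] — {P12, P3, P4, P5, P6}
6. P11@(1, 2) [+x clear] — {P11, P12, P3, P4, P5, P6}
7. P9@(2, 2) [+x clear] — {P11, P12, P3, P4, P5, P6, P9}
8. P2@(1, 3) [-x clear] — {P11, P12, P2, P3, P4, P5, P6, P9}
9. P10@(1, 0) [-y clear] — {P10, P11, P12, P2, P3, P4, P5, P6, P9}
10. P1@(-1, 1) [+y clear] — {P1, P10, P11, P12, P2, P3, P4, P5, P6, P9}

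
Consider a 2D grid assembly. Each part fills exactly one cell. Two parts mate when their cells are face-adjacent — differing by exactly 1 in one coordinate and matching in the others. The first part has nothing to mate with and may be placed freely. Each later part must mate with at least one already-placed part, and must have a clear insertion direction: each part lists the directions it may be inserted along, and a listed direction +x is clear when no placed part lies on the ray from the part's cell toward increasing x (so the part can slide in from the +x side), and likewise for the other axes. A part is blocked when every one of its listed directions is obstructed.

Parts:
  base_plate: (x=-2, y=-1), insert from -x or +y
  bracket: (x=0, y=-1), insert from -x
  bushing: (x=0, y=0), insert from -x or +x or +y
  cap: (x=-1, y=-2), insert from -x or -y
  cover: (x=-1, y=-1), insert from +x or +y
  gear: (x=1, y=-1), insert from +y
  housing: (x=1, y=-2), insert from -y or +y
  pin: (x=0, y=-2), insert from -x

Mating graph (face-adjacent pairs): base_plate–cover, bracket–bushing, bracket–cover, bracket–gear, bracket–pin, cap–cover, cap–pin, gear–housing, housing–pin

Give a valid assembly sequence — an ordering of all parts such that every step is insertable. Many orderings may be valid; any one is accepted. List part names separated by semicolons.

1. bracket@(0, -1) [-x clear] — {bracket}
2. pin@(0, -2) [-x clear] — {bracket, pin}
3. housing@(1, -2) [-y clear] — {bracket, housing, pin}
4. cap@(-1, -2) [-x clear] — {bracket, cap, housing, pin}
5. cover@(-1, -1) [+y clear] — {bracket, cap, cover, housing, pin}
6. base_plate@(-2, -1) [-x clear] — {base_plate, bracket, cap, cover, housing, pin}
7. bushing@(0, 0) [-x clear] — {base_plate, bracket, bushing, cap, cover, housing, pin}
8. gear@(1, -1) [+y clear] — {base_plate, bracket, bushing, cap, cover, gear, housing, pin}

bracket; pin; housing; cap; cover; base_plate; bushing; gear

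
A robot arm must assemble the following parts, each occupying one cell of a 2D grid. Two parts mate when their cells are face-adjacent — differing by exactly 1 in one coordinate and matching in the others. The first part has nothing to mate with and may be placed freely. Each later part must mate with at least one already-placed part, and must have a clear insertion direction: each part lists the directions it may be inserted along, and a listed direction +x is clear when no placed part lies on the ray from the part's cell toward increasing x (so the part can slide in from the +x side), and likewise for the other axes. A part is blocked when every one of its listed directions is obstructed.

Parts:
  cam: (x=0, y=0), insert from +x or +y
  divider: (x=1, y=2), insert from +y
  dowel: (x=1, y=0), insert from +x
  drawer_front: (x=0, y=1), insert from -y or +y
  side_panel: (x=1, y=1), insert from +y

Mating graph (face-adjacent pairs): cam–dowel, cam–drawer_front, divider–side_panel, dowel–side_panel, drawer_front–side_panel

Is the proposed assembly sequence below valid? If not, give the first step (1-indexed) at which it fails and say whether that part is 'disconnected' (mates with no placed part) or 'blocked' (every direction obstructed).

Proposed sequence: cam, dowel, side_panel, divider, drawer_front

Valid

1. cam@(0, 0) [+x clear] — {cam}
2. dowel@(1, 0) [+x clear] — {cam, dowel}
3. side_panel@(1, 1) [+y clear] — {cam, dowel, side_panel}
4. divider@(1, 2) [+y clear] — {cam, divider, dowel, side_panel}
5. drawer_front@(0, 1) [+y clear] — {cam, divider, dowel, drawer_front, side_panel}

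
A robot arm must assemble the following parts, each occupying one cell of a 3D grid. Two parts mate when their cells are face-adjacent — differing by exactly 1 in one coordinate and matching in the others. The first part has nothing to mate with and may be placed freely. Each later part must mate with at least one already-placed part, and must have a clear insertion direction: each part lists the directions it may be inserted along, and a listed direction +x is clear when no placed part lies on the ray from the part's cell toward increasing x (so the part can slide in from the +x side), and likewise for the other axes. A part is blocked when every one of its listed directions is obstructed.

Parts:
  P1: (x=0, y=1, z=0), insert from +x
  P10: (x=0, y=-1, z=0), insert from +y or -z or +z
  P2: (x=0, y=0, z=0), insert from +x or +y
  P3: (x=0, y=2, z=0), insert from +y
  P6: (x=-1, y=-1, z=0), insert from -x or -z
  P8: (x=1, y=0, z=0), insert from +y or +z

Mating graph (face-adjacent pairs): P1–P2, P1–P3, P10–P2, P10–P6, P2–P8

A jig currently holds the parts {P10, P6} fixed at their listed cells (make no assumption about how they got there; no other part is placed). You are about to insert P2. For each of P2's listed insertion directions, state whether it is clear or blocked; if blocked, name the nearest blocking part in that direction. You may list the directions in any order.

+x: clear; +y: clear

+x: ray from P2(0, 0, 0) has no placed part ⇒ clear
+y: ray from P2(0, 0, 0) has no placed part ⇒ clear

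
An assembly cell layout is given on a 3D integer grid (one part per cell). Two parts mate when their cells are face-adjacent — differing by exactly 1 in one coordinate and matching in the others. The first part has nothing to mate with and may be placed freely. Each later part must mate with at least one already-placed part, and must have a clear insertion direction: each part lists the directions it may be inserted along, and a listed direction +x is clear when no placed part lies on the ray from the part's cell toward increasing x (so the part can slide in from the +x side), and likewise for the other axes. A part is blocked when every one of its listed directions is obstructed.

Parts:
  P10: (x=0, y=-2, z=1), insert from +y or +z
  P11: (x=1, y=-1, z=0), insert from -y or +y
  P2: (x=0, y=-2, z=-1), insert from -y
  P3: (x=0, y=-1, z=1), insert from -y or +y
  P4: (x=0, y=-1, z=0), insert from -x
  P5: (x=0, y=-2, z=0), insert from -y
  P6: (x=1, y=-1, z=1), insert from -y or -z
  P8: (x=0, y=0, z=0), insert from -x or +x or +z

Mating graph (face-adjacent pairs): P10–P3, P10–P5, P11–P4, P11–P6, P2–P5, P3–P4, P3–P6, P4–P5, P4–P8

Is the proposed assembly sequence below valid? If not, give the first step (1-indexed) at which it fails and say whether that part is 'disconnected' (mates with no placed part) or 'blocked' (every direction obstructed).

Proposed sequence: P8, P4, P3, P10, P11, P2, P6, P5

1. P8@(0, 0, 0) [-x clear] — {P8}
2. P4@(0, -1, 0) [-x clear] — {P4, P8}
3. P3@(0, -1, 1) [-y clear] — {P3, P4, P8}
4. P10@(0, -2, 1) [+z clear] — {P10, P3, P4, P8}
5. P11@(1, -1, 0) [-y clear] — {P10, P11, P3, P4, P8}
6. P2@(0, -2, -1) — no placed neighbour ⇒ disconnected

Invalid at step 6 (disconnected)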